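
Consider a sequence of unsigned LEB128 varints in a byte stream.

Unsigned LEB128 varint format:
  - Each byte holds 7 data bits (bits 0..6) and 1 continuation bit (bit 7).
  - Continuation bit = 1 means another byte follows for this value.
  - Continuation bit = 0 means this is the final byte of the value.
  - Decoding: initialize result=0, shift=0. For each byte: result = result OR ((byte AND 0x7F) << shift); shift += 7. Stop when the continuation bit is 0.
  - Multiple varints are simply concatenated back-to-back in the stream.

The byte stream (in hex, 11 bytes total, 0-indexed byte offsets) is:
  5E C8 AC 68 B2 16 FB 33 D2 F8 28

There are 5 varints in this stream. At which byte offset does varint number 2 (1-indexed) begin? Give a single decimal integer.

Answer: 1

Derivation:
  byte[0]=0x5E cont=0 payload=0x5E=94: acc |= 94<<0 -> acc=94 shift=7 [end]
Varint 1: bytes[0:1] = 5E -> value 94 (1 byte(s))
  byte[1]=0xC8 cont=1 payload=0x48=72: acc |= 72<<0 -> acc=72 shift=7
  byte[2]=0xAC cont=1 payload=0x2C=44: acc |= 44<<7 -> acc=5704 shift=14
  byte[3]=0x68 cont=0 payload=0x68=104: acc |= 104<<14 -> acc=1709640 shift=21 [end]
Varint 2: bytes[1:4] = C8 AC 68 -> value 1709640 (3 byte(s))
  byte[4]=0xB2 cont=1 payload=0x32=50: acc |= 50<<0 -> acc=50 shift=7
  byte[5]=0x16 cont=0 payload=0x16=22: acc |= 22<<7 -> acc=2866 shift=14 [end]
Varint 3: bytes[4:6] = B2 16 -> value 2866 (2 byte(s))
  byte[6]=0xFB cont=1 payload=0x7B=123: acc |= 123<<0 -> acc=123 shift=7
  byte[7]=0x33 cont=0 payload=0x33=51: acc |= 51<<7 -> acc=6651 shift=14 [end]
Varint 4: bytes[6:8] = FB 33 -> value 6651 (2 byte(s))
  byte[8]=0xD2 cont=1 payload=0x52=82: acc |= 82<<0 -> acc=82 shift=7
  byte[9]=0xF8 cont=1 payload=0x78=120: acc |= 120<<7 -> acc=15442 shift=14
  byte[10]=0x28 cont=0 payload=0x28=40: acc |= 40<<14 -> acc=670802 shift=21 [end]
Varint 5: bytes[8:11] = D2 F8 28 -> value 670802 (3 byte(s))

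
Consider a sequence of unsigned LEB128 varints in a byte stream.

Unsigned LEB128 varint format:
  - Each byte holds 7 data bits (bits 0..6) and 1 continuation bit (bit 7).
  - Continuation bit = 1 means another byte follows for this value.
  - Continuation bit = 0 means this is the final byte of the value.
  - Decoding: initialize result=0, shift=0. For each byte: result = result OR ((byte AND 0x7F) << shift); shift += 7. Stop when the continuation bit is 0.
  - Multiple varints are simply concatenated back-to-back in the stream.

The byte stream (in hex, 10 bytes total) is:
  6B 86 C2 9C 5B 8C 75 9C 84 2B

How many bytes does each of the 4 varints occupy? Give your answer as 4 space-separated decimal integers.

  byte[0]=0x6B cont=0 payload=0x6B=107: acc |= 107<<0 -> acc=107 shift=7 [end]
Varint 1: bytes[0:1] = 6B -> value 107 (1 byte(s))
  byte[1]=0x86 cont=1 payload=0x06=6: acc |= 6<<0 -> acc=6 shift=7
  byte[2]=0xC2 cont=1 payload=0x42=66: acc |= 66<<7 -> acc=8454 shift=14
  byte[3]=0x9C cont=1 payload=0x1C=28: acc |= 28<<14 -> acc=467206 shift=21
  byte[4]=0x5B cont=0 payload=0x5B=91: acc |= 91<<21 -> acc=191308038 shift=28 [end]
Varint 2: bytes[1:5] = 86 C2 9C 5B -> value 191308038 (4 byte(s))
  byte[5]=0x8C cont=1 payload=0x0C=12: acc |= 12<<0 -> acc=12 shift=7
  byte[6]=0x75 cont=0 payload=0x75=117: acc |= 117<<7 -> acc=14988 shift=14 [end]
Varint 3: bytes[5:7] = 8C 75 -> value 14988 (2 byte(s))
  byte[7]=0x9C cont=1 payload=0x1C=28: acc |= 28<<0 -> acc=28 shift=7
  byte[8]=0x84 cont=1 payload=0x04=4: acc |= 4<<7 -> acc=540 shift=14
  byte[9]=0x2B cont=0 payload=0x2B=43: acc |= 43<<14 -> acc=705052 shift=21 [end]
Varint 4: bytes[7:10] = 9C 84 2B -> value 705052 (3 byte(s))

Answer: 1 4 2 3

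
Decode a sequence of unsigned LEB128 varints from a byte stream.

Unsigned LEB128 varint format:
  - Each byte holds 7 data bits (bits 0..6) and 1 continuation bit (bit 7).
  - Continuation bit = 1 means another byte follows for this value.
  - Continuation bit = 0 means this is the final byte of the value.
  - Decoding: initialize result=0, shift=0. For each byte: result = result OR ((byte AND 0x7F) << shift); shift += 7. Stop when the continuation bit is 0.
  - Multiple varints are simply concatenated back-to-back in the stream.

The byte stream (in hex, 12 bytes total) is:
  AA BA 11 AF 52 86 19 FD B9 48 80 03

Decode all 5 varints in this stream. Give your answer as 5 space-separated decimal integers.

Answer: 285994 10543 3206 1187069 384

Derivation:
  byte[0]=0xAA cont=1 payload=0x2A=42: acc |= 42<<0 -> acc=42 shift=7
  byte[1]=0xBA cont=1 payload=0x3A=58: acc |= 58<<7 -> acc=7466 shift=14
  byte[2]=0x11 cont=0 payload=0x11=17: acc |= 17<<14 -> acc=285994 shift=21 [end]
Varint 1: bytes[0:3] = AA BA 11 -> value 285994 (3 byte(s))
  byte[3]=0xAF cont=1 payload=0x2F=47: acc |= 47<<0 -> acc=47 shift=7
  byte[4]=0x52 cont=0 payload=0x52=82: acc |= 82<<7 -> acc=10543 shift=14 [end]
Varint 2: bytes[3:5] = AF 52 -> value 10543 (2 byte(s))
  byte[5]=0x86 cont=1 payload=0x06=6: acc |= 6<<0 -> acc=6 shift=7
  byte[6]=0x19 cont=0 payload=0x19=25: acc |= 25<<7 -> acc=3206 shift=14 [end]
Varint 3: bytes[5:7] = 86 19 -> value 3206 (2 byte(s))
  byte[7]=0xFD cont=1 payload=0x7D=125: acc |= 125<<0 -> acc=125 shift=7
  byte[8]=0xB9 cont=1 payload=0x39=57: acc |= 57<<7 -> acc=7421 shift=14
  byte[9]=0x48 cont=0 payload=0x48=72: acc |= 72<<14 -> acc=1187069 shift=21 [end]
Varint 4: bytes[7:10] = FD B9 48 -> value 1187069 (3 byte(s))
  byte[10]=0x80 cont=1 payload=0x00=0: acc |= 0<<0 -> acc=0 shift=7
  byte[11]=0x03 cont=0 payload=0x03=3: acc |= 3<<7 -> acc=384 shift=14 [end]
Varint 5: bytes[10:12] = 80 03 -> value 384 (2 byte(s))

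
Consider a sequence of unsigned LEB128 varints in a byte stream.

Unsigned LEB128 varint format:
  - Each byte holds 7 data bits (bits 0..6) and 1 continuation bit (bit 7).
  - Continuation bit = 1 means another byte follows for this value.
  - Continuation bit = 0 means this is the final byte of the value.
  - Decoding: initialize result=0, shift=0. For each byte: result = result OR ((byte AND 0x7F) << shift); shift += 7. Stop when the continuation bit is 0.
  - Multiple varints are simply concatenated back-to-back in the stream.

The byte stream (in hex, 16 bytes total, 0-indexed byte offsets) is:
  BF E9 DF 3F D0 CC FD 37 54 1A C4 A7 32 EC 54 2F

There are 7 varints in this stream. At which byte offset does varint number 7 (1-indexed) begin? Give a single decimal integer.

  byte[0]=0xBF cont=1 payload=0x3F=63: acc |= 63<<0 -> acc=63 shift=7
  byte[1]=0xE9 cont=1 payload=0x69=105: acc |= 105<<7 -> acc=13503 shift=14
  byte[2]=0xDF cont=1 payload=0x5F=95: acc |= 95<<14 -> acc=1569983 shift=21
  byte[3]=0x3F cont=0 payload=0x3F=63: acc |= 63<<21 -> acc=133690559 shift=28 [end]
Varint 1: bytes[0:4] = BF E9 DF 3F -> value 133690559 (4 byte(s))
  byte[4]=0xD0 cont=1 payload=0x50=80: acc |= 80<<0 -> acc=80 shift=7
  byte[5]=0xCC cont=1 payload=0x4C=76: acc |= 76<<7 -> acc=9808 shift=14
  byte[6]=0xFD cont=1 payload=0x7D=125: acc |= 125<<14 -> acc=2057808 shift=21
  byte[7]=0x37 cont=0 payload=0x37=55: acc |= 55<<21 -> acc=117401168 shift=28 [end]
Varint 2: bytes[4:8] = D0 CC FD 37 -> value 117401168 (4 byte(s))
  byte[8]=0x54 cont=0 payload=0x54=84: acc |= 84<<0 -> acc=84 shift=7 [end]
Varint 3: bytes[8:9] = 54 -> value 84 (1 byte(s))
  byte[9]=0x1A cont=0 payload=0x1A=26: acc |= 26<<0 -> acc=26 shift=7 [end]
Varint 4: bytes[9:10] = 1A -> value 26 (1 byte(s))
  byte[10]=0xC4 cont=1 payload=0x44=68: acc |= 68<<0 -> acc=68 shift=7
  byte[11]=0xA7 cont=1 payload=0x27=39: acc |= 39<<7 -> acc=5060 shift=14
  byte[12]=0x32 cont=0 payload=0x32=50: acc |= 50<<14 -> acc=824260 shift=21 [end]
Varint 5: bytes[10:13] = C4 A7 32 -> value 824260 (3 byte(s))
  byte[13]=0xEC cont=1 payload=0x6C=108: acc |= 108<<0 -> acc=108 shift=7
  byte[14]=0x54 cont=0 payload=0x54=84: acc |= 84<<7 -> acc=10860 shift=14 [end]
Varint 6: bytes[13:15] = EC 54 -> value 10860 (2 byte(s))
  byte[15]=0x2F cont=0 payload=0x2F=47: acc |= 47<<0 -> acc=47 shift=7 [end]
Varint 7: bytes[15:16] = 2F -> value 47 (1 byte(s))

Answer: 15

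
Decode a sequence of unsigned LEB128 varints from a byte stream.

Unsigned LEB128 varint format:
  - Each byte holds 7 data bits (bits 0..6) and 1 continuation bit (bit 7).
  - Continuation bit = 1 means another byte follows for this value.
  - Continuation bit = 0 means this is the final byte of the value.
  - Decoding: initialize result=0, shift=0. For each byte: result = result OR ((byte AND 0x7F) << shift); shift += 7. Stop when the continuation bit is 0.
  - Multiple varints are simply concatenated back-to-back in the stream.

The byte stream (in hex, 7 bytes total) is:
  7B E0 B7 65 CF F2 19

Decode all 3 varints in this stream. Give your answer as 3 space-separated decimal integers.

Answer: 123 1661920 424271

Derivation:
  byte[0]=0x7B cont=0 payload=0x7B=123: acc |= 123<<0 -> acc=123 shift=7 [end]
Varint 1: bytes[0:1] = 7B -> value 123 (1 byte(s))
  byte[1]=0xE0 cont=1 payload=0x60=96: acc |= 96<<0 -> acc=96 shift=7
  byte[2]=0xB7 cont=1 payload=0x37=55: acc |= 55<<7 -> acc=7136 shift=14
  byte[3]=0x65 cont=0 payload=0x65=101: acc |= 101<<14 -> acc=1661920 shift=21 [end]
Varint 2: bytes[1:4] = E0 B7 65 -> value 1661920 (3 byte(s))
  byte[4]=0xCF cont=1 payload=0x4F=79: acc |= 79<<0 -> acc=79 shift=7
  byte[5]=0xF2 cont=1 payload=0x72=114: acc |= 114<<7 -> acc=14671 shift=14
  byte[6]=0x19 cont=0 payload=0x19=25: acc |= 25<<14 -> acc=424271 shift=21 [end]
Varint 3: bytes[4:7] = CF F2 19 -> value 424271 (3 byte(s))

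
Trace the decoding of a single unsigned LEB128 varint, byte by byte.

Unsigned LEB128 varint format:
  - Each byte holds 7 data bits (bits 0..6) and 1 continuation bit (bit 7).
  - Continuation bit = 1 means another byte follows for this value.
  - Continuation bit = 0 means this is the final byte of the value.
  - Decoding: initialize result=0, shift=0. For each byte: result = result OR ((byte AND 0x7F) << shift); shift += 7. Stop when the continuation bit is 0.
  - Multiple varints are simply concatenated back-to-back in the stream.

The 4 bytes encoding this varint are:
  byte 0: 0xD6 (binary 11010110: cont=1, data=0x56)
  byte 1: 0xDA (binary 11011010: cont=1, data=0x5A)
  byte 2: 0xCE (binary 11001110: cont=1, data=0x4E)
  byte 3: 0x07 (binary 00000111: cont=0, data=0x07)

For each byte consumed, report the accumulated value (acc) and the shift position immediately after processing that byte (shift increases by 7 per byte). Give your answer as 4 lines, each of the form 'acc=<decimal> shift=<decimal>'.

byte 0=0xD6: payload=0x56=86, contrib = 86<<0 = 86; acc -> 86, shift -> 7
byte 1=0xDA: payload=0x5A=90, contrib = 90<<7 = 11520; acc -> 11606, shift -> 14
byte 2=0xCE: payload=0x4E=78, contrib = 78<<14 = 1277952; acc -> 1289558, shift -> 21
byte 3=0x07: payload=0x07=7, contrib = 7<<21 = 14680064; acc -> 15969622, shift -> 28

Answer: acc=86 shift=7
acc=11606 shift=14
acc=1289558 shift=21
acc=15969622 shift=28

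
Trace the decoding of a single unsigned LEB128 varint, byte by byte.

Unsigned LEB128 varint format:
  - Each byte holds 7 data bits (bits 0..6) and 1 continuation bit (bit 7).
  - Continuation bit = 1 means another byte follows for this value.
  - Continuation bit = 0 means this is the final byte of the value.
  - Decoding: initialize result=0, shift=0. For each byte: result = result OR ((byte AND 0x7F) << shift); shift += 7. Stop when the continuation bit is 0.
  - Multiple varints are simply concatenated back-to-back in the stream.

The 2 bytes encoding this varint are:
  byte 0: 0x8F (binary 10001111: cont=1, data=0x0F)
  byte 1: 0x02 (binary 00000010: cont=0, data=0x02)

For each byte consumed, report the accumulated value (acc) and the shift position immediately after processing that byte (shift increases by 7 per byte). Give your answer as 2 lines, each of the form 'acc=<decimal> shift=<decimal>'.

byte 0=0x8F: payload=0x0F=15, contrib = 15<<0 = 15; acc -> 15, shift -> 7
byte 1=0x02: payload=0x02=2, contrib = 2<<7 = 256; acc -> 271, shift -> 14

Answer: acc=15 shift=7
acc=271 shift=14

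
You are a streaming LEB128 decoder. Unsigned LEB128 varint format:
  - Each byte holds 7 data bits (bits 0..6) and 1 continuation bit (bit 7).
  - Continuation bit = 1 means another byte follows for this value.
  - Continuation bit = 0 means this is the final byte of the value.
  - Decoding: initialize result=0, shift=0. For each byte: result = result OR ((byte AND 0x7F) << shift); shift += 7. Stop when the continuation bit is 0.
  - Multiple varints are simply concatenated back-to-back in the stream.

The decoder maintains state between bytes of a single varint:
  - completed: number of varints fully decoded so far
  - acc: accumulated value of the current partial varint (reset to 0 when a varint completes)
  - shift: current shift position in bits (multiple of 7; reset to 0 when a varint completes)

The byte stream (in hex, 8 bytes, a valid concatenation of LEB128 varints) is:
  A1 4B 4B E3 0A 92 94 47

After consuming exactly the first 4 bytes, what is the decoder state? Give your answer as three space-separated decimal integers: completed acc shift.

byte[0]=0xA1 cont=1 payload=0x21: acc |= 33<<0 -> completed=0 acc=33 shift=7
byte[1]=0x4B cont=0 payload=0x4B: varint #1 complete (value=9633); reset -> completed=1 acc=0 shift=0
byte[2]=0x4B cont=0 payload=0x4B: varint #2 complete (value=75); reset -> completed=2 acc=0 shift=0
byte[3]=0xE3 cont=1 payload=0x63: acc |= 99<<0 -> completed=2 acc=99 shift=7

Answer: 2 99 7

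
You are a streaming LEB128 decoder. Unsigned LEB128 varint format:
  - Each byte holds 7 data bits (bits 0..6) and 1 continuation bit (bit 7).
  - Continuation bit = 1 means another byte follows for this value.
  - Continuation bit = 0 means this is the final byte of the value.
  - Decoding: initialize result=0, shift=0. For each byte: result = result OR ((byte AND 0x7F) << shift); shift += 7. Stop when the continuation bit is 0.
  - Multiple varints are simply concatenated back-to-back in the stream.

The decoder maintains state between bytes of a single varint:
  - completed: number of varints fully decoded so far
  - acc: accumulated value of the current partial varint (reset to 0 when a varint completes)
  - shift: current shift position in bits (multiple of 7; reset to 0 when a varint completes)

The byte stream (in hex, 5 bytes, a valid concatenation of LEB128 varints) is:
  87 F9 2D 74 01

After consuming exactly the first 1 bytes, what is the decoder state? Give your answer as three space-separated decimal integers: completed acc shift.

byte[0]=0x87 cont=1 payload=0x07: acc |= 7<<0 -> completed=0 acc=7 shift=7

Answer: 0 7 7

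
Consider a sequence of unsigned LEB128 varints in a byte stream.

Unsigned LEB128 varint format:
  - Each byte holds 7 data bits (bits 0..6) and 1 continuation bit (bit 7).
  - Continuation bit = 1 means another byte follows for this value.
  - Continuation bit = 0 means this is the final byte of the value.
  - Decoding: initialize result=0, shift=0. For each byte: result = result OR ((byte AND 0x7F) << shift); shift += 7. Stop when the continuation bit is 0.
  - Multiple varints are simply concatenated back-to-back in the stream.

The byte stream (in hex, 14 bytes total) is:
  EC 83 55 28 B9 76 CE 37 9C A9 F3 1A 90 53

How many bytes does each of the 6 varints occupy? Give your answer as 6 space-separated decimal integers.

  byte[0]=0xEC cont=1 payload=0x6C=108: acc |= 108<<0 -> acc=108 shift=7
  byte[1]=0x83 cont=1 payload=0x03=3: acc |= 3<<7 -> acc=492 shift=14
  byte[2]=0x55 cont=0 payload=0x55=85: acc |= 85<<14 -> acc=1393132 shift=21 [end]
Varint 1: bytes[0:3] = EC 83 55 -> value 1393132 (3 byte(s))
  byte[3]=0x28 cont=0 payload=0x28=40: acc |= 40<<0 -> acc=40 shift=7 [end]
Varint 2: bytes[3:4] = 28 -> value 40 (1 byte(s))
  byte[4]=0xB9 cont=1 payload=0x39=57: acc |= 57<<0 -> acc=57 shift=7
  byte[5]=0x76 cont=0 payload=0x76=118: acc |= 118<<7 -> acc=15161 shift=14 [end]
Varint 3: bytes[4:6] = B9 76 -> value 15161 (2 byte(s))
  byte[6]=0xCE cont=1 payload=0x4E=78: acc |= 78<<0 -> acc=78 shift=7
  byte[7]=0x37 cont=0 payload=0x37=55: acc |= 55<<7 -> acc=7118 shift=14 [end]
Varint 4: bytes[6:8] = CE 37 -> value 7118 (2 byte(s))
  byte[8]=0x9C cont=1 payload=0x1C=28: acc |= 28<<0 -> acc=28 shift=7
  byte[9]=0xA9 cont=1 payload=0x29=41: acc |= 41<<7 -> acc=5276 shift=14
  byte[10]=0xF3 cont=1 payload=0x73=115: acc |= 115<<14 -> acc=1889436 shift=21
  byte[11]=0x1A cont=0 payload=0x1A=26: acc |= 26<<21 -> acc=56415388 shift=28 [end]
Varint 5: bytes[8:12] = 9C A9 F3 1A -> value 56415388 (4 byte(s))
  byte[12]=0x90 cont=1 payload=0x10=16: acc |= 16<<0 -> acc=16 shift=7
  byte[13]=0x53 cont=0 payload=0x53=83: acc |= 83<<7 -> acc=10640 shift=14 [end]
Varint 6: bytes[12:14] = 90 53 -> value 10640 (2 byte(s))

Answer: 3 1 2 2 4 2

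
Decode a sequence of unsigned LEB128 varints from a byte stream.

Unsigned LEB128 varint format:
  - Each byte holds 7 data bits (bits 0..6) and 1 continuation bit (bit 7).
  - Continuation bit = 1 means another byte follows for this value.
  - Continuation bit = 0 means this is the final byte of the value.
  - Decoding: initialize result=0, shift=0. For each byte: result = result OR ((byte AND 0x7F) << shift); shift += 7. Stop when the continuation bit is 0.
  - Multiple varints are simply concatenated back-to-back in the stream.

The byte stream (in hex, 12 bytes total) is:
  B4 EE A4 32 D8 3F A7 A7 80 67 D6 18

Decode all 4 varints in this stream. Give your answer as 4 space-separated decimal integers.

Answer: 105461556 8152 216011687 3158

Derivation:
  byte[0]=0xB4 cont=1 payload=0x34=52: acc |= 52<<0 -> acc=52 shift=7
  byte[1]=0xEE cont=1 payload=0x6E=110: acc |= 110<<7 -> acc=14132 shift=14
  byte[2]=0xA4 cont=1 payload=0x24=36: acc |= 36<<14 -> acc=603956 shift=21
  byte[3]=0x32 cont=0 payload=0x32=50: acc |= 50<<21 -> acc=105461556 shift=28 [end]
Varint 1: bytes[0:4] = B4 EE A4 32 -> value 105461556 (4 byte(s))
  byte[4]=0xD8 cont=1 payload=0x58=88: acc |= 88<<0 -> acc=88 shift=7
  byte[5]=0x3F cont=0 payload=0x3F=63: acc |= 63<<7 -> acc=8152 shift=14 [end]
Varint 2: bytes[4:6] = D8 3F -> value 8152 (2 byte(s))
  byte[6]=0xA7 cont=1 payload=0x27=39: acc |= 39<<0 -> acc=39 shift=7
  byte[7]=0xA7 cont=1 payload=0x27=39: acc |= 39<<7 -> acc=5031 shift=14
  byte[8]=0x80 cont=1 payload=0x00=0: acc |= 0<<14 -> acc=5031 shift=21
  byte[9]=0x67 cont=0 payload=0x67=103: acc |= 103<<21 -> acc=216011687 shift=28 [end]
Varint 3: bytes[6:10] = A7 A7 80 67 -> value 216011687 (4 byte(s))
  byte[10]=0xD6 cont=1 payload=0x56=86: acc |= 86<<0 -> acc=86 shift=7
  byte[11]=0x18 cont=0 payload=0x18=24: acc |= 24<<7 -> acc=3158 shift=14 [end]
Varint 4: bytes[10:12] = D6 18 -> value 3158 (2 byte(s))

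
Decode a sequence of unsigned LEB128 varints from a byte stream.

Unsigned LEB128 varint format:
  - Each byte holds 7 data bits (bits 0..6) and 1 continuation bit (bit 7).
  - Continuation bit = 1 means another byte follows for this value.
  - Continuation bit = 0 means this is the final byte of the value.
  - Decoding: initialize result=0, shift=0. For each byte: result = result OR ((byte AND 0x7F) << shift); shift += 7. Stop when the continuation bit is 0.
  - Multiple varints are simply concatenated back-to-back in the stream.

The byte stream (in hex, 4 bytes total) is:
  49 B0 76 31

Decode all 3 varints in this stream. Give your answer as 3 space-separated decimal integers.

Answer: 73 15152 49

Derivation:
  byte[0]=0x49 cont=0 payload=0x49=73: acc |= 73<<0 -> acc=73 shift=7 [end]
Varint 1: bytes[0:1] = 49 -> value 73 (1 byte(s))
  byte[1]=0xB0 cont=1 payload=0x30=48: acc |= 48<<0 -> acc=48 shift=7
  byte[2]=0x76 cont=0 payload=0x76=118: acc |= 118<<7 -> acc=15152 shift=14 [end]
Varint 2: bytes[1:3] = B0 76 -> value 15152 (2 byte(s))
  byte[3]=0x31 cont=0 payload=0x31=49: acc |= 49<<0 -> acc=49 shift=7 [end]
Varint 3: bytes[3:4] = 31 -> value 49 (1 byte(s))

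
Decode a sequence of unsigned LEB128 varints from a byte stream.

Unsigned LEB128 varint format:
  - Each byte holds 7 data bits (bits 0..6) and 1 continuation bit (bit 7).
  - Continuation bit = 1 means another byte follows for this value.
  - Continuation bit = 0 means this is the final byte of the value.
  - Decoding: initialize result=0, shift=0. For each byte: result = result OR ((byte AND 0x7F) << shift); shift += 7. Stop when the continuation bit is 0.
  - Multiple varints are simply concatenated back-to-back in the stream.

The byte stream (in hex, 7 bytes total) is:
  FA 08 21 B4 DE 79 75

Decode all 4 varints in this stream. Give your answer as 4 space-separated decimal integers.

Answer: 1146 33 1994548 117

Derivation:
  byte[0]=0xFA cont=1 payload=0x7A=122: acc |= 122<<0 -> acc=122 shift=7
  byte[1]=0x08 cont=0 payload=0x08=8: acc |= 8<<7 -> acc=1146 shift=14 [end]
Varint 1: bytes[0:2] = FA 08 -> value 1146 (2 byte(s))
  byte[2]=0x21 cont=0 payload=0x21=33: acc |= 33<<0 -> acc=33 shift=7 [end]
Varint 2: bytes[2:3] = 21 -> value 33 (1 byte(s))
  byte[3]=0xB4 cont=1 payload=0x34=52: acc |= 52<<0 -> acc=52 shift=7
  byte[4]=0xDE cont=1 payload=0x5E=94: acc |= 94<<7 -> acc=12084 shift=14
  byte[5]=0x79 cont=0 payload=0x79=121: acc |= 121<<14 -> acc=1994548 shift=21 [end]
Varint 3: bytes[3:6] = B4 DE 79 -> value 1994548 (3 byte(s))
  byte[6]=0x75 cont=0 payload=0x75=117: acc |= 117<<0 -> acc=117 shift=7 [end]
Varint 4: bytes[6:7] = 75 -> value 117 (1 byte(s))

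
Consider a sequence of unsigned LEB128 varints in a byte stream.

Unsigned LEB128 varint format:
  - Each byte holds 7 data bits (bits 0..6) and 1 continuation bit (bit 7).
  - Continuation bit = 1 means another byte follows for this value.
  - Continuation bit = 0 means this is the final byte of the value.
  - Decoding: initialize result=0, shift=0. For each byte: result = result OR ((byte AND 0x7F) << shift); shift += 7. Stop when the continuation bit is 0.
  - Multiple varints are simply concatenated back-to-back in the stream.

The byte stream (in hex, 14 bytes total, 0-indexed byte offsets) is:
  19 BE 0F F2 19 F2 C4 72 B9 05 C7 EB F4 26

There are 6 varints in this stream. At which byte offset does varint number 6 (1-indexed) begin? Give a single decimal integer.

  byte[0]=0x19 cont=0 payload=0x19=25: acc |= 25<<0 -> acc=25 shift=7 [end]
Varint 1: bytes[0:1] = 19 -> value 25 (1 byte(s))
  byte[1]=0xBE cont=1 payload=0x3E=62: acc |= 62<<0 -> acc=62 shift=7
  byte[2]=0x0F cont=0 payload=0x0F=15: acc |= 15<<7 -> acc=1982 shift=14 [end]
Varint 2: bytes[1:3] = BE 0F -> value 1982 (2 byte(s))
  byte[3]=0xF2 cont=1 payload=0x72=114: acc |= 114<<0 -> acc=114 shift=7
  byte[4]=0x19 cont=0 payload=0x19=25: acc |= 25<<7 -> acc=3314 shift=14 [end]
Varint 3: bytes[3:5] = F2 19 -> value 3314 (2 byte(s))
  byte[5]=0xF2 cont=1 payload=0x72=114: acc |= 114<<0 -> acc=114 shift=7
  byte[6]=0xC4 cont=1 payload=0x44=68: acc |= 68<<7 -> acc=8818 shift=14
  byte[7]=0x72 cont=0 payload=0x72=114: acc |= 114<<14 -> acc=1876594 shift=21 [end]
Varint 4: bytes[5:8] = F2 C4 72 -> value 1876594 (3 byte(s))
  byte[8]=0xB9 cont=1 payload=0x39=57: acc |= 57<<0 -> acc=57 shift=7
  byte[9]=0x05 cont=0 payload=0x05=5: acc |= 5<<7 -> acc=697 shift=14 [end]
Varint 5: bytes[8:10] = B9 05 -> value 697 (2 byte(s))
  byte[10]=0xC7 cont=1 payload=0x47=71: acc |= 71<<0 -> acc=71 shift=7
  byte[11]=0xEB cont=1 payload=0x6B=107: acc |= 107<<7 -> acc=13767 shift=14
  byte[12]=0xF4 cont=1 payload=0x74=116: acc |= 116<<14 -> acc=1914311 shift=21
  byte[13]=0x26 cont=0 payload=0x26=38: acc |= 38<<21 -> acc=81606087 shift=28 [end]
Varint 6: bytes[10:14] = C7 EB F4 26 -> value 81606087 (4 byte(s))

Answer: 10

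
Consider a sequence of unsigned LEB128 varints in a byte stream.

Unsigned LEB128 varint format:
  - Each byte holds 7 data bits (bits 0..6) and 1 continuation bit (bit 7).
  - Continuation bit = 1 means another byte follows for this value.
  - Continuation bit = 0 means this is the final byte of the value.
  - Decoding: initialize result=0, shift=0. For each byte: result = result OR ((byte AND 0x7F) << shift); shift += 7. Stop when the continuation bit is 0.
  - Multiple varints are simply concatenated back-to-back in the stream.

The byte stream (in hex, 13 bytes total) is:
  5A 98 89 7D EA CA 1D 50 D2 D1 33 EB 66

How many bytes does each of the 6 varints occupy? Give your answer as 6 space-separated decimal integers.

Answer: 1 3 3 1 3 2

Derivation:
  byte[0]=0x5A cont=0 payload=0x5A=90: acc |= 90<<0 -> acc=90 shift=7 [end]
Varint 1: bytes[0:1] = 5A -> value 90 (1 byte(s))
  byte[1]=0x98 cont=1 payload=0x18=24: acc |= 24<<0 -> acc=24 shift=7
  byte[2]=0x89 cont=1 payload=0x09=9: acc |= 9<<7 -> acc=1176 shift=14
  byte[3]=0x7D cont=0 payload=0x7D=125: acc |= 125<<14 -> acc=2049176 shift=21 [end]
Varint 2: bytes[1:4] = 98 89 7D -> value 2049176 (3 byte(s))
  byte[4]=0xEA cont=1 payload=0x6A=106: acc |= 106<<0 -> acc=106 shift=7
  byte[5]=0xCA cont=1 payload=0x4A=74: acc |= 74<<7 -> acc=9578 shift=14
  byte[6]=0x1D cont=0 payload=0x1D=29: acc |= 29<<14 -> acc=484714 shift=21 [end]
Varint 3: bytes[4:7] = EA CA 1D -> value 484714 (3 byte(s))
  byte[7]=0x50 cont=0 payload=0x50=80: acc |= 80<<0 -> acc=80 shift=7 [end]
Varint 4: bytes[7:8] = 50 -> value 80 (1 byte(s))
  byte[8]=0xD2 cont=1 payload=0x52=82: acc |= 82<<0 -> acc=82 shift=7
  byte[9]=0xD1 cont=1 payload=0x51=81: acc |= 81<<7 -> acc=10450 shift=14
  byte[10]=0x33 cont=0 payload=0x33=51: acc |= 51<<14 -> acc=846034 shift=21 [end]
Varint 5: bytes[8:11] = D2 D1 33 -> value 846034 (3 byte(s))
  byte[11]=0xEB cont=1 payload=0x6B=107: acc |= 107<<0 -> acc=107 shift=7
  byte[12]=0x66 cont=0 payload=0x66=102: acc |= 102<<7 -> acc=13163 shift=14 [end]
Varint 6: bytes[11:13] = EB 66 -> value 13163 (2 byte(s))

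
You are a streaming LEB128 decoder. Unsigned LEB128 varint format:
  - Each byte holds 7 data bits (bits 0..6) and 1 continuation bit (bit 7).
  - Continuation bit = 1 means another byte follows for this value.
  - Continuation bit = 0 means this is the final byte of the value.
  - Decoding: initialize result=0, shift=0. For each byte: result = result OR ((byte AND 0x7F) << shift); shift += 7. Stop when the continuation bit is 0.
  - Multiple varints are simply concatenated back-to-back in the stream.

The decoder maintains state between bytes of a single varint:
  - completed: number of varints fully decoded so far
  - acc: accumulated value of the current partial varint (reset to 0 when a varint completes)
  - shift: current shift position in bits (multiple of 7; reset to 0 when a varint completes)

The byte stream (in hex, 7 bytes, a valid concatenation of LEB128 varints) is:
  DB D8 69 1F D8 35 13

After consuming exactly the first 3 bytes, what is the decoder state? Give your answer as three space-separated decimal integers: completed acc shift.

Answer: 1 0 0

Derivation:
byte[0]=0xDB cont=1 payload=0x5B: acc |= 91<<0 -> completed=0 acc=91 shift=7
byte[1]=0xD8 cont=1 payload=0x58: acc |= 88<<7 -> completed=0 acc=11355 shift=14
byte[2]=0x69 cont=0 payload=0x69: varint #1 complete (value=1731675); reset -> completed=1 acc=0 shift=0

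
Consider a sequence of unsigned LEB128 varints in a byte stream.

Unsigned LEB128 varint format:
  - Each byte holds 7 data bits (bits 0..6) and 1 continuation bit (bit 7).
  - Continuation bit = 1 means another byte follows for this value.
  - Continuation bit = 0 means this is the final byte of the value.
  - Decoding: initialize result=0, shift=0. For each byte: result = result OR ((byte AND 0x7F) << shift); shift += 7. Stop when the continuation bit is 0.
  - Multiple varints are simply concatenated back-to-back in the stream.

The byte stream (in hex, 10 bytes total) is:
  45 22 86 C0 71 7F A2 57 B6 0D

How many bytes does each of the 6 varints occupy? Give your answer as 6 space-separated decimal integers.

  byte[0]=0x45 cont=0 payload=0x45=69: acc |= 69<<0 -> acc=69 shift=7 [end]
Varint 1: bytes[0:1] = 45 -> value 69 (1 byte(s))
  byte[1]=0x22 cont=0 payload=0x22=34: acc |= 34<<0 -> acc=34 shift=7 [end]
Varint 2: bytes[1:2] = 22 -> value 34 (1 byte(s))
  byte[2]=0x86 cont=1 payload=0x06=6: acc |= 6<<0 -> acc=6 shift=7
  byte[3]=0xC0 cont=1 payload=0x40=64: acc |= 64<<7 -> acc=8198 shift=14
  byte[4]=0x71 cont=0 payload=0x71=113: acc |= 113<<14 -> acc=1859590 shift=21 [end]
Varint 3: bytes[2:5] = 86 C0 71 -> value 1859590 (3 byte(s))
  byte[5]=0x7F cont=0 payload=0x7F=127: acc |= 127<<0 -> acc=127 shift=7 [end]
Varint 4: bytes[5:6] = 7F -> value 127 (1 byte(s))
  byte[6]=0xA2 cont=1 payload=0x22=34: acc |= 34<<0 -> acc=34 shift=7
  byte[7]=0x57 cont=0 payload=0x57=87: acc |= 87<<7 -> acc=11170 shift=14 [end]
Varint 5: bytes[6:8] = A2 57 -> value 11170 (2 byte(s))
  byte[8]=0xB6 cont=1 payload=0x36=54: acc |= 54<<0 -> acc=54 shift=7
  byte[9]=0x0D cont=0 payload=0x0D=13: acc |= 13<<7 -> acc=1718 shift=14 [end]
Varint 6: bytes[8:10] = B6 0D -> value 1718 (2 byte(s))

Answer: 1 1 3 1 2 2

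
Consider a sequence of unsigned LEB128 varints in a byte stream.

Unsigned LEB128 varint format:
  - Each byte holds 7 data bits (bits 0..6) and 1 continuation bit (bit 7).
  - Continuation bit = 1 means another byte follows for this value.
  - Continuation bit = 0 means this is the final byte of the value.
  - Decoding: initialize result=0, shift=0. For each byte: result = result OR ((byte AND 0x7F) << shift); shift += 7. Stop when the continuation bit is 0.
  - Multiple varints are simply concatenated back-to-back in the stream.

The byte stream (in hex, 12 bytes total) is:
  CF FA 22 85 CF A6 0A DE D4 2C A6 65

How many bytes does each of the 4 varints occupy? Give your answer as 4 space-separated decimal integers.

  byte[0]=0xCF cont=1 payload=0x4F=79: acc |= 79<<0 -> acc=79 shift=7
  byte[1]=0xFA cont=1 payload=0x7A=122: acc |= 122<<7 -> acc=15695 shift=14
  byte[2]=0x22 cont=0 payload=0x22=34: acc |= 34<<14 -> acc=572751 shift=21 [end]
Varint 1: bytes[0:3] = CF FA 22 -> value 572751 (3 byte(s))
  byte[3]=0x85 cont=1 payload=0x05=5: acc |= 5<<0 -> acc=5 shift=7
  byte[4]=0xCF cont=1 payload=0x4F=79: acc |= 79<<7 -> acc=10117 shift=14
  byte[5]=0xA6 cont=1 payload=0x26=38: acc |= 38<<14 -> acc=632709 shift=21
  byte[6]=0x0A cont=0 payload=0x0A=10: acc |= 10<<21 -> acc=21604229 shift=28 [end]
Varint 2: bytes[3:7] = 85 CF A6 0A -> value 21604229 (4 byte(s))
  byte[7]=0xDE cont=1 payload=0x5E=94: acc |= 94<<0 -> acc=94 shift=7
  byte[8]=0xD4 cont=1 payload=0x54=84: acc |= 84<<7 -> acc=10846 shift=14
  byte[9]=0x2C cont=0 payload=0x2C=44: acc |= 44<<14 -> acc=731742 shift=21 [end]
Varint 3: bytes[7:10] = DE D4 2C -> value 731742 (3 byte(s))
  byte[10]=0xA6 cont=1 payload=0x26=38: acc |= 38<<0 -> acc=38 shift=7
  byte[11]=0x65 cont=0 payload=0x65=101: acc |= 101<<7 -> acc=12966 shift=14 [end]
Varint 4: bytes[10:12] = A6 65 -> value 12966 (2 byte(s))

Answer: 3 4 3 2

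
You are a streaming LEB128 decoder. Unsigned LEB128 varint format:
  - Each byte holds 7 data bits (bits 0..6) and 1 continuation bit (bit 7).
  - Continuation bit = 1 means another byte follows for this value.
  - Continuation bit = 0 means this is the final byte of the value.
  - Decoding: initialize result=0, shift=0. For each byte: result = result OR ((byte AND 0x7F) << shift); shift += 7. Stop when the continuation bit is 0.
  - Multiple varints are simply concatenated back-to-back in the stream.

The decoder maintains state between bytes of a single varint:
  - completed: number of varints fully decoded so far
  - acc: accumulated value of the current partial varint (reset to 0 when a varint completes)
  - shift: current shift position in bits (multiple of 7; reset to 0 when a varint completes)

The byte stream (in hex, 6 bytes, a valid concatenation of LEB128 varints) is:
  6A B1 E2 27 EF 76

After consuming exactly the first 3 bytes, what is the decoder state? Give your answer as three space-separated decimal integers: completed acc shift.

Answer: 1 12593 14

Derivation:
byte[0]=0x6A cont=0 payload=0x6A: varint #1 complete (value=106); reset -> completed=1 acc=0 shift=0
byte[1]=0xB1 cont=1 payload=0x31: acc |= 49<<0 -> completed=1 acc=49 shift=7
byte[2]=0xE2 cont=1 payload=0x62: acc |= 98<<7 -> completed=1 acc=12593 shift=14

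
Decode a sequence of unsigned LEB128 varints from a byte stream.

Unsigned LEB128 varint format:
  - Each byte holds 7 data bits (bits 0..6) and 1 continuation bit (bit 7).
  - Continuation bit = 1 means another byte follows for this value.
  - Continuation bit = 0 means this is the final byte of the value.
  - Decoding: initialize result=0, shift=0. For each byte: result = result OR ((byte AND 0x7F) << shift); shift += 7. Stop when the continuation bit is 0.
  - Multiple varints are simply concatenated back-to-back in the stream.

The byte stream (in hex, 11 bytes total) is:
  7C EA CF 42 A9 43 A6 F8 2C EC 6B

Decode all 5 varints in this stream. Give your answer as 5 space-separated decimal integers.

  byte[0]=0x7C cont=0 payload=0x7C=124: acc |= 124<<0 -> acc=124 shift=7 [end]
Varint 1: bytes[0:1] = 7C -> value 124 (1 byte(s))
  byte[1]=0xEA cont=1 payload=0x6A=106: acc |= 106<<0 -> acc=106 shift=7
  byte[2]=0xCF cont=1 payload=0x4F=79: acc |= 79<<7 -> acc=10218 shift=14
  byte[3]=0x42 cont=0 payload=0x42=66: acc |= 66<<14 -> acc=1091562 shift=21 [end]
Varint 2: bytes[1:4] = EA CF 42 -> value 1091562 (3 byte(s))
  byte[4]=0xA9 cont=1 payload=0x29=41: acc |= 41<<0 -> acc=41 shift=7
  byte[5]=0x43 cont=0 payload=0x43=67: acc |= 67<<7 -> acc=8617 shift=14 [end]
Varint 3: bytes[4:6] = A9 43 -> value 8617 (2 byte(s))
  byte[6]=0xA6 cont=1 payload=0x26=38: acc |= 38<<0 -> acc=38 shift=7
  byte[7]=0xF8 cont=1 payload=0x78=120: acc |= 120<<7 -> acc=15398 shift=14
  byte[8]=0x2C cont=0 payload=0x2C=44: acc |= 44<<14 -> acc=736294 shift=21 [end]
Varint 4: bytes[6:9] = A6 F8 2C -> value 736294 (3 byte(s))
  byte[9]=0xEC cont=1 payload=0x6C=108: acc |= 108<<0 -> acc=108 shift=7
  byte[10]=0x6B cont=0 payload=0x6B=107: acc |= 107<<7 -> acc=13804 shift=14 [end]
Varint 5: bytes[9:11] = EC 6B -> value 13804 (2 byte(s))

Answer: 124 1091562 8617 736294 13804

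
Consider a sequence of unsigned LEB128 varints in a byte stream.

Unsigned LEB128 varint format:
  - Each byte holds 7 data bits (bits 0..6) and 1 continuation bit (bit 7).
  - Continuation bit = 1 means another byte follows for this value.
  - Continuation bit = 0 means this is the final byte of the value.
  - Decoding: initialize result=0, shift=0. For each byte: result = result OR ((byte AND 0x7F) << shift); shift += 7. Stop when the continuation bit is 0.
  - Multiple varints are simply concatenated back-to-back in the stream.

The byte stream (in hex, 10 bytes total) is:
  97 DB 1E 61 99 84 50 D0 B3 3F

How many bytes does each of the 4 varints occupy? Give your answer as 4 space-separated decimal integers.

  byte[0]=0x97 cont=1 payload=0x17=23: acc |= 23<<0 -> acc=23 shift=7
  byte[1]=0xDB cont=1 payload=0x5B=91: acc |= 91<<7 -> acc=11671 shift=14
  byte[2]=0x1E cont=0 payload=0x1E=30: acc |= 30<<14 -> acc=503191 shift=21 [end]
Varint 1: bytes[0:3] = 97 DB 1E -> value 503191 (3 byte(s))
  byte[3]=0x61 cont=0 payload=0x61=97: acc |= 97<<0 -> acc=97 shift=7 [end]
Varint 2: bytes[3:4] = 61 -> value 97 (1 byte(s))
  byte[4]=0x99 cont=1 payload=0x19=25: acc |= 25<<0 -> acc=25 shift=7
  byte[5]=0x84 cont=1 payload=0x04=4: acc |= 4<<7 -> acc=537 shift=14
  byte[6]=0x50 cont=0 payload=0x50=80: acc |= 80<<14 -> acc=1311257 shift=21 [end]
Varint 3: bytes[4:7] = 99 84 50 -> value 1311257 (3 byte(s))
  byte[7]=0xD0 cont=1 payload=0x50=80: acc |= 80<<0 -> acc=80 shift=7
  byte[8]=0xB3 cont=1 payload=0x33=51: acc |= 51<<7 -> acc=6608 shift=14
  byte[9]=0x3F cont=0 payload=0x3F=63: acc |= 63<<14 -> acc=1038800 shift=21 [end]
Varint 4: bytes[7:10] = D0 B3 3F -> value 1038800 (3 byte(s))

Answer: 3 1 3 3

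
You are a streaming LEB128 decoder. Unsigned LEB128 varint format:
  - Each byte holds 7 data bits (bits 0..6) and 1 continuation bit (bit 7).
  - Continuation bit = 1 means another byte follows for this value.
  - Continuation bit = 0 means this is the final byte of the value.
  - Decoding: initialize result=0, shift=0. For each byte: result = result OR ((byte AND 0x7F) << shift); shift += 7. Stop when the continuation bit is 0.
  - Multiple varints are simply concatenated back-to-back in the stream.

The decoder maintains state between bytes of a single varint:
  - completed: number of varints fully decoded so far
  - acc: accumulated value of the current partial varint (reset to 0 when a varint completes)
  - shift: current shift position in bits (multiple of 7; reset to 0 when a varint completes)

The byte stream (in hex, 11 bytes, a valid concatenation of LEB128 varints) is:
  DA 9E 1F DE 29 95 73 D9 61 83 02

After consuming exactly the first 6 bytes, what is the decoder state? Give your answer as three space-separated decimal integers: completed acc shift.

byte[0]=0xDA cont=1 payload=0x5A: acc |= 90<<0 -> completed=0 acc=90 shift=7
byte[1]=0x9E cont=1 payload=0x1E: acc |= 30<<7 -> completed=0 acc=3930 shift=14
byte[2]=0x1F cont=0 payload=0x1F: varint #1 complete (value=511834); reset -> completed=1 acc=0 shift=0
byte[3]=0xDE cont=1 payload=0x5E: acc |= 94<<0 -> completed=1 acc=94 shift=7
byte[4]=0x29 cont=0 payload=0x29: varint #2 complete (value=5342); reset -> completed=2 acc=0 shift=0
byte[5]=0x95 cont=1 payload=0x15: acc |= 21<<0 -> completed=2 acc=21 shift=7

Answer: 2 21 7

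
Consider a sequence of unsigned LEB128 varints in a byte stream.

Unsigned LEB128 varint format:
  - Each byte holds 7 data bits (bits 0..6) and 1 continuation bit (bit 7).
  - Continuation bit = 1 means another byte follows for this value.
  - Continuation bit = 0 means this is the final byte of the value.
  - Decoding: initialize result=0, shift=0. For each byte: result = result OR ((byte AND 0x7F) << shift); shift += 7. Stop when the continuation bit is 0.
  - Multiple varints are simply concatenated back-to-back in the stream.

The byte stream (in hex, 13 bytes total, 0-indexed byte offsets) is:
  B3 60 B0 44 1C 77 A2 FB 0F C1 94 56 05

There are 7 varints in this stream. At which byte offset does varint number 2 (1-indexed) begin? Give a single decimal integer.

  byte[0]=0xB3 cont=1 payload=0x33=51: acc |= 51<<0 -> acc=51 shift=7
  byte[1]=0x60 cont=0 payload=0x60=96: acc |= 96<<7 -> acc=12339 shift=14 [end]
Varint 1: bytes[0:2] = B3 60 -> value 12339 (2 byte(s))
  byte[2]=0xB0 cont=1 payload=0x30=48: acc |= 48<<0 -> acc=48 shift=7
  byte[3]=0x44 cont=0 payload=0x44=68: acc |= 68<<7 -> acc=8752 shift=14 [end]
Varint 2: bytes[2:4] = B0 44 -> value 8752 (2 byte(s))
  byte[4]=0x1C cont=0 payload=0x1C=28: acc |= 28<<0 -> acc=28 shift=7 [end]
Varint 3: bytes[4:5] = 1C -> value 28 (1 byte(s))
  byte[5]=0x77 cont=0 payload=0x77=119: acc |= 119<<0 -> acc=119 shift=7 [end]
Varint 4: bytes[5:6] = 77 -> value 119 (1 byte(s))
  byte[6]=0xA2 cont=1 payload=0x22=34: acc |= 34<<0 -> acc=34 shift=7
  byte[7]=0xFB cont=1 payload=0x7B=123: acc |= 123<<7 -> acc=15778 shift=14
  byte[8]=0x0F cont=0 payload=0x0F=15: acc |= 15<<14 -> acc=261538 shift=21 [end]
Varint 5: bytes[6:9] = A2 FB 0F -> value 261538 (3 byte(s))
  byte[9]=0xC1 cont=1 payload=0x41=65: acc |= 65<<0 -> acc=65 shift=7
  byte[10]=0x94 cont=1 payload=0x14=20: acc |= 20<<7 -> acc=2625 shift=14
  byte[11]=0x56 cont=0 payload=0x56=86: acc |= 86<<14 -> acc=1411649 shift=21 [end]
Varint 6: bytes[9:12] = C1 94 56 -> value 1411649 (3 byte(s))
  byte[12]=0x05 cont=0 payload=0x05=5: acc |= 5<<0 -> acc=5 shift=7 [end]
Varint 7: bytes[12:13] = 05 -> value 5 (1 byte(s))

Answer: 2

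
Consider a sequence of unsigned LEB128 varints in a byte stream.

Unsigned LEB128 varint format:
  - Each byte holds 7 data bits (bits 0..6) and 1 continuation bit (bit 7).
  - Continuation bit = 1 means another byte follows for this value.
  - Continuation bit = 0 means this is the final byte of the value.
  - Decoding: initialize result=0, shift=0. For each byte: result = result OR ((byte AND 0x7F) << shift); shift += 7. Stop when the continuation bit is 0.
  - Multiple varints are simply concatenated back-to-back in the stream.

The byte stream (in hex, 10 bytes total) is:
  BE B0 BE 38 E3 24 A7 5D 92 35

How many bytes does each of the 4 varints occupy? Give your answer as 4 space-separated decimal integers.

  byte[0]=0xBE cont=1 payload=0x3E=62: acc |= 62<<0 -> acc=62 shift=7
  byte[1]=0xB0 cont=1 payload=0x30=48: acc |= 48<<7 -> acc=6206 shift=14
  byte[2]=0xBE cont=1 payload=0x3E=62: acc |= 62<<14 -> acc=1022014 shift=21
  byte[3]=0x38 cont=0 payload=0x38=56: acc |= 56<<21 -> acc=118462526 shift=28 [end]
Varint 1: bytes[0:4] = BE B0 BE 38 -> value 118462526 (4 byte(s))
  byte[4]=0xE3 cont=1 payload=0x63=99: acc |= 99<<0 -> acc=99 shift=7
  byte[5]=0x24 cont=0 payload=0x24=36: acc |= 36<<7 -> acc=4707 shift=14 [end]
Varint 2: bytes[4:6] = E3 24 -> value 4707 (2 byte(s))
  byte[6]=0xA7 cont=1 payload=0x27=39: acc |= 39<<0 -> acc=39 shift=7
  byte[7]=0x5D cont=0 payload=0x5D=93: acc |= 93<<7 -> acc=11943 shift=14 [end]
Varint 3: bytes[6:8] = A7 5D -> value 11943 (2 byte(s))
  byte[8]=0x92 cont=1 payload=0x12=18: acc |= 18<<0 -> acc=18 shift=7
  byte[9]=0x35 cont=0 payload=0x35=53: acc |= 53<<7 -> acc=6802 shift=14 [end]
Varint 4: bytes[8:10] = 92 35 -> value 6802 (2 byte(s))

Answer: 4 2 2 2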